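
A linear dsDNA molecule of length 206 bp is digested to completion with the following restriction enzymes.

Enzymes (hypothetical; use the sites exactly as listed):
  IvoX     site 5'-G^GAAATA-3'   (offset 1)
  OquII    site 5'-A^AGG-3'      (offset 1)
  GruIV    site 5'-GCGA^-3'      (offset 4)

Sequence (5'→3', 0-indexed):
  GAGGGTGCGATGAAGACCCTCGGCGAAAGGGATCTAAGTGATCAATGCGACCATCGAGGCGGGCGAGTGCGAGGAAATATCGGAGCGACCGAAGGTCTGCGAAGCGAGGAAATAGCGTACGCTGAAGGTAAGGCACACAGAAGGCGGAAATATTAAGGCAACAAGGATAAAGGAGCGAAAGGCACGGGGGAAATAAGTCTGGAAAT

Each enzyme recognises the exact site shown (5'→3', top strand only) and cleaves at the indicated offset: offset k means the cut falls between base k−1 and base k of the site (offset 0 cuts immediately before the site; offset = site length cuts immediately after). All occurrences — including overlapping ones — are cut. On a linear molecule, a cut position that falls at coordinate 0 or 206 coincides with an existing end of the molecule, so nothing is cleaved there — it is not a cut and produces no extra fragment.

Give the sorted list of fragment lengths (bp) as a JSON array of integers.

Site scan:
  IvoX (GGAAATA, off=1): starts [72, 107, 145, 188] → cuts [73, 108, 146, 189]
  OquII (AAGG, off=1): starts [26, 91, 124, 129, 140, 154, 162, 169, 178] → cuts [27, 92, 125, 130, 141, 155, 163, 170, 179]
  GruIV (GCGA, off=4): starts [6, 22, 46, 62, 68, 84, 98, 103, 174] → cuts [10, 26, 50, 66, 72, 88, 102, 107, 178]

All cut coordinates (distinct, sorted): [10, 26, 27, 50, 66, 72, 73, 88, 92, 102, 107, 108, 125, 130, 141, 146, 155, 163, 170, 178, 179, 189]

Fragment lengths:
  [0,10): 10 bp
  [10,26): 16 bp
  [26,27): 1 bp
  [27,50): 23 bp
  [50,66): 16 bp
  [66,72): 6 bp
  [72,73): 1 bp
  [73,88): 15 bp
  [88,92): 4 bp
  [92,102): 10 bp
  [102,107): 5 bp
  [107,108): 1 bp
  [108,125): 17 bp
  [125,130): 5 bp
  [130,141): 11 bp
  [141,146): 5 bp
  [146,155): 9 bp
  [155,163): 8 bp
  [163,170): 7 bp
  [170,178): 8 bp
  [178,179): 1 bp
  [179,189): 10 bp
  [189,206): 17 bp

[1,1,1,1,4,5,5,5,6,7,8,8,9,10,10,10,11,15,16,16,17,17,23]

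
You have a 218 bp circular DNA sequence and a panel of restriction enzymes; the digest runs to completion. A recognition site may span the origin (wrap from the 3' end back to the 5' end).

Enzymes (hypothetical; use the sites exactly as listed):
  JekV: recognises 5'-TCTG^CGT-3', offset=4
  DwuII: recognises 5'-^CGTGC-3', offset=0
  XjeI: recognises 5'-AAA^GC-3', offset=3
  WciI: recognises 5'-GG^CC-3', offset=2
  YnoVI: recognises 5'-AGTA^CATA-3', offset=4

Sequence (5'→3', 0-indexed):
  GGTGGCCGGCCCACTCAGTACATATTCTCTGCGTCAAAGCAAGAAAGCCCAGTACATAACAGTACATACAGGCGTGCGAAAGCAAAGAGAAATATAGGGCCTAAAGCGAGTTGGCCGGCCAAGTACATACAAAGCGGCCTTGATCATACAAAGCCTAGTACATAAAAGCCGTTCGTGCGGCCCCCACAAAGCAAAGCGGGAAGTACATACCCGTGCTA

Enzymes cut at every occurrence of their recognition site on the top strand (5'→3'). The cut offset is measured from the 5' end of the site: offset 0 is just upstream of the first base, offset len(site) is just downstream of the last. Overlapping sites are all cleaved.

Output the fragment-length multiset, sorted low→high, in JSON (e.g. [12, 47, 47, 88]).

Site scan:
  JekV (TCTGCGT, off=4): starts [27] → cuts [31]
  DwuII (CGTGC, off=0): starts [72, 173, 211] → cuts [72, 173, 211]
  XjeI (AAAGC, off=3): starts [35, 43, 78, 102, 130, 149, 164, 187, 192] → cuts [38, 46, 81, 105, 133, 152, 167, 190, 195]
  WciI (GGCC, off=2): starts [3, 7, 97, 112, 116, 135, 178] → cuts [5, 9, 99, 114, 118, 137, 180]
  YnoVI (AGTACATA, off=4): starts [16, 50, 60, 121, 156, 201] → cuts [20, 54, 64, 125, 160, 205]

All cut coordinates (distinct, sorted): [5, 9, 20, 31, 38, 46, 54, 64, 72, 81, 99, 105, 114, 118, 125, 133, 137, 152, 160, 167, 173, 180, 190, 195, 205, 211]

Fragments:
  5→9: 4 bp
  9→20: 11 bp
  20→31: 11 bp
  31→38: 7 bp
  38→46: 8 bp
  46→54: 8 bp
  54→64: 10 bp
  64→72: 8 bp
  72→81: 9 bp
  81→99: 18 bp
  99→105: 6 bp
  105→114: 9 bp
  114→118: 4 bp
  118→125: 7 bp
  125→133: 8 bp
  133→137: 4 bp
  137→152: 15 bp
  152→160: 8 bp
  160→167: 7 bp
  167→173: 6 bp
  173→180: 7 bp
  180→190: 10 bp
  190→195: 5 bp
  195→205: 10 bp
  205→211: 6 bp
  211→5 (wrap): 218-211+5 = 12 bp

[4,4,4,5,6,6,6,7,7,7,7,8,8,8,8,8,9,9,10,10,10,11,11,12,15,18]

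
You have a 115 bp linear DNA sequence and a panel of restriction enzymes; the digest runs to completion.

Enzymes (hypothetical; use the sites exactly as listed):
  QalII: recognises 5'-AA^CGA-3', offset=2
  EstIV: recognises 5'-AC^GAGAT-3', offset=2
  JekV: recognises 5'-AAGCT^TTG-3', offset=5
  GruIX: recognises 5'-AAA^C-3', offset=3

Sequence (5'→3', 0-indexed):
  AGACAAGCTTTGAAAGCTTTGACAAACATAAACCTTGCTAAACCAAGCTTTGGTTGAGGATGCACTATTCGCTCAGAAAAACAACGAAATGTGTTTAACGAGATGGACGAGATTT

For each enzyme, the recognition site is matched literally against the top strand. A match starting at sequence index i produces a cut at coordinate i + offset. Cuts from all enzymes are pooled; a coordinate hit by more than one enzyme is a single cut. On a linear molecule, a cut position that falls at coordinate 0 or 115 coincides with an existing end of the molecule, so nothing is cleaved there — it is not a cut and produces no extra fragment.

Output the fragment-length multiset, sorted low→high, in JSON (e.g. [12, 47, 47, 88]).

[1,3,6,7,7,8,9,9,9,10,14,32]

Per-enzyme occurrences:
  QalII AACGA/2: at [82, 96] ⇒ [84, 98]
  EstIV ACGAGAT/2: at [97, 106] ⇒ [99, 108]
  JekV AAGCTTTG/5: at [4, 13, 44] ⇒ [9, 18, 49]
  GruIX AAAC/3: at [23, 29, 39, 78] ⇒ [26, 32, 42, 81]

Pooled cuts: [9, 18, 26, 32, 42, 49, 81, 84, 98, 99, 108]

Fragment lengths:
  [0,9): 9 bp
  [9,18): 9 bp
  [18,26): 8 bp
  [26,32): 6 bp
  [32,42): 10 bp
  [42,49): 7 bp
  [49,81): 32 bp
  [81,84): 3 bp
  [84,98): 14 bp
  [98,99): 1 bp
  [99,108): 9 bp
  [108,115): 7 bp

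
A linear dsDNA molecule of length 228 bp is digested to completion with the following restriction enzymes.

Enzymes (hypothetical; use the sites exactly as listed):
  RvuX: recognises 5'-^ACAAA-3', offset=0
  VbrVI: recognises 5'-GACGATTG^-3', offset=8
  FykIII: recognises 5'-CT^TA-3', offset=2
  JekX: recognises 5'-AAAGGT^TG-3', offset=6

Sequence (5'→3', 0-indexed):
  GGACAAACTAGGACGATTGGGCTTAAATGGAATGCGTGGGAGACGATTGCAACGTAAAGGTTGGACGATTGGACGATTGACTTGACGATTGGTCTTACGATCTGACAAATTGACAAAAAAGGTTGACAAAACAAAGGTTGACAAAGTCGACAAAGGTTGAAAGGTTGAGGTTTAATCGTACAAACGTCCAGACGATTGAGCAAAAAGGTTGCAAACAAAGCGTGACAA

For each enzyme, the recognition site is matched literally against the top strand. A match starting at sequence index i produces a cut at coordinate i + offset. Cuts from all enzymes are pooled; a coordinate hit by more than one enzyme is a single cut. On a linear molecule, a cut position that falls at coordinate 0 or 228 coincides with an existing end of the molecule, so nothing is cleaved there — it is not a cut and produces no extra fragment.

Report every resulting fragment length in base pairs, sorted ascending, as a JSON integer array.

[2,2,2,4,4,5,5,8,8,8,8,8,9,9,10,11,11,12,12,14,14,17,19,26]

Site scan:
  RvuX ACAAA/0: at [2, 104, 112, 125, 130, 140, 149, 179, 214] ⇒ [2, 104, 112, 125, 130, 140, 149, 179, 214]
  VbrVI GACGATTG/8: at [11, 41, 63, 71, 83, 190] ⇒ [19, 49, 71, 79, 91, 198]
  FykIII CTTA/2: at [21, 93] ⇒ [23, 95]
  JekX AAAGGTTG/6: at [55, 117, 132, 151, 159, 203] ⇒ [61, 123, 138, 157, 165, 209]

Pooled cuts: [2, 19, 23, 49, 61, 71, 79, 91, 95, 104, 112, 123, 125, 130, 138, 140, 149, 157, 165, 179, 198, 209, 214]

Fragments:
  [0,2): 2 bp
  [2,19): 17 bp
  [19,23): 4 bp
  [23,49): 26 bp
  [49,61): 12 bp
  [61,71): 10 bp
  [71,79): 8 bp
  [79,91): 12 bp
  [91,95): 4 bp
  [95,104): 9 bp
  [104,112): 8 bp
  [112,123): 11 bp
  [123,125): 2 bp
  [125,130): 5 bp
  [130,138): 8 bp
  [138,140): 2 bp
  [140,149): 9 bp
  [149,157): 8 bp
  [157,165): 8 bp
  [165,179): 14 bp
  [179,198): 19 bp
  [198,209): 11 bp
  [209,214): 5 bp
  [214,228): 14 bp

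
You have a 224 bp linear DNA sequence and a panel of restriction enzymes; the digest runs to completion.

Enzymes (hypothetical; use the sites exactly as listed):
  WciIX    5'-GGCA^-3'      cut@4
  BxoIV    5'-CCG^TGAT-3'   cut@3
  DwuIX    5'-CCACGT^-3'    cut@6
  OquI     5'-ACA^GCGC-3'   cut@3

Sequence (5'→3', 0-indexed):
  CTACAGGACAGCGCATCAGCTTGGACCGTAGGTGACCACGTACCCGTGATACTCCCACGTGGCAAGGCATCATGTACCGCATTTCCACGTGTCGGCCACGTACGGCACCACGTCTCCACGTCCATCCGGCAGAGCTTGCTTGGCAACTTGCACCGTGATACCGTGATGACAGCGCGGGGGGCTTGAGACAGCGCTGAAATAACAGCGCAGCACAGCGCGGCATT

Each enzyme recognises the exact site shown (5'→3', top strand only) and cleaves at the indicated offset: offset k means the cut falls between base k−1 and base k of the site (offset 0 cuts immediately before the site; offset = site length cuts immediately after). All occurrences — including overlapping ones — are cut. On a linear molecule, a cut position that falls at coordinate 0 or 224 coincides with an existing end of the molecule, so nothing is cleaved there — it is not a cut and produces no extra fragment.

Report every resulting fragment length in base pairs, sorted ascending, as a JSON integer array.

[2,4,5,5,6,6,8,8,8,8,10,10,10,10,11,14,14,14,19,21,31]

Scan for sites:
  WciIX (GGCA, off=4): starts [60, 65, 103, 127, 141, 218] → cuts [64, 69, 107, 131, 145, 222]
  BxoIV (CCGTGAT, off=3): starts [43, 152, 160] → cuts [46, 155, 163]
  DwuIX (CCACGT, off=6): starts [35, 54, 84, 95, 107, 115] → cuts [41, 60, 90, 101, 113, 121]
  OquI (ACAGCGC, off=3): starts [7, 168, 187, 201, 211] → cuts [10, 171, 190, 204, 214]

Pooled cuts: [10, 41, 46, 60, 64, 69, 90, 101, 107, 113, 121, 131, 145, 155, 163, 171, 190, 204, 214, 222]

Fragments:
  [0,10): 10 bp
  [10,41): 31 bp
  [41,46): 5 bp
  [46,60): 14 bp
  [60,64): 4 bp
  [64,69): 5 bp
  [69,90): 21 bp
  [90,101): 11 bp
  [101,107): 6 bp
  [107,113): 6 bp
  [113,121): 8 bp
  [121,131): 10 bp
  [131,145): 14 bp
  [145,155): 10 bp
  [155,163): 8 bp
  [163,171): 8 bp
  [171,190): 19 bp
  [190,204): 14 bp
  [204,214): 10 bp
  [214,222): 8 bp
  [222,224): 2 bp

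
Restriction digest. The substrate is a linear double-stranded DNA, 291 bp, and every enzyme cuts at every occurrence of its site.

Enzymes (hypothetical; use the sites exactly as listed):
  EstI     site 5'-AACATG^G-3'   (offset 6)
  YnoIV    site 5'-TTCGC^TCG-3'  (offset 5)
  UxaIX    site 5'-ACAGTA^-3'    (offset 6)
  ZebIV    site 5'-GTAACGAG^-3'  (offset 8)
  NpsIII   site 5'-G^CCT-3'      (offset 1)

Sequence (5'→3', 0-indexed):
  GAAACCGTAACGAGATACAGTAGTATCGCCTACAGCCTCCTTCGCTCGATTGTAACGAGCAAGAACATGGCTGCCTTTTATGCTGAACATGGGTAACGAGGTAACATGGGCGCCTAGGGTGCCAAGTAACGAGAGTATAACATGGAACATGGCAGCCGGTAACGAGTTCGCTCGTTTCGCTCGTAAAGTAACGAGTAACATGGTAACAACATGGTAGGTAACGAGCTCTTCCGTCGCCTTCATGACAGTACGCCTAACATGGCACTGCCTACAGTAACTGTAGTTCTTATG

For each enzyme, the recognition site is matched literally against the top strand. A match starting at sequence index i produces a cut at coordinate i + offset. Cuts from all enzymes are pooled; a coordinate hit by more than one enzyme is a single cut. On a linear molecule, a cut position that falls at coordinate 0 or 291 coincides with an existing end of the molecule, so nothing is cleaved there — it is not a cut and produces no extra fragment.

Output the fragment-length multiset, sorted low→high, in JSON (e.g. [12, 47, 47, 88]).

Scan for sites:
  EstI (AACATGG, off=6): starts [63, 85, 102, 138, 145, 196, 207, 255] → cuts [69, 91, 108, 144, 151, 202, 213, 261]
  YnoIV (TTCGCTCG, off=5): starts [40, 166, 175] → cuts [45, 171, 180]
  UxaIX (ACAGTA, off=6): starts [16, 244, 270] → cuts [22, 250, 276]
  ZebIV (GTAACGAG, off=8): starts [6, 51, 92, 125, 158, 187, 217] → cuts [14, 59, 100, 133, 166, 195, 225]
  NpsIII (GCCT, off=1): starts [27, 34, 72, 111, 235, 251, 266] → cuts [28, 35, 73, 112, 236, 252, 267]

Pooled cuts: [14, 22, 28, 35, 45, 59, 69, 73, 91, 100, 108, 112, 133, 144, 151, 166, 171, 180, 195, 202, 213, 225, 236, 250, 252, 261, 267, 276]

Fragment lengths:
  [0,14): 14 bp
  [14,22): 8 bp
  [22,28): 6 bp
  [28,35): 7 bp
  [35,45): 10 bp
  [45,59): 14 bp
  [59,69): 10 bp
  [69,73): 4 bp
  [73,91): 18 bp
  [91,100): 9 bp
  [100,108): 8 bp
  [108,112): 4 bp
  [112,133): 21 bp
  [133,144): 11 bp
  [144,151): 7 bp
  [151,166): 15 bp
  [166,171): 5 bp
  [171,180): 9 bp
  [180,195): 15 bp
  [195,202): 7 bp
  [202,213): 11 bp
  [213,225): 12 bp
  [225,236): 11 bp
  [236,250): 14 bp
  [250,252): 2 bp
  [252,261): 9 bp
  [261,267): 6 bp
  [267,276): 9 bp
  [276,291): 15 bp

[2,4,4,5,6,6,7,7,7,8,8,9,9,9,9,10,10,11,11,11,12,14,14,14,15,15,15,18,21]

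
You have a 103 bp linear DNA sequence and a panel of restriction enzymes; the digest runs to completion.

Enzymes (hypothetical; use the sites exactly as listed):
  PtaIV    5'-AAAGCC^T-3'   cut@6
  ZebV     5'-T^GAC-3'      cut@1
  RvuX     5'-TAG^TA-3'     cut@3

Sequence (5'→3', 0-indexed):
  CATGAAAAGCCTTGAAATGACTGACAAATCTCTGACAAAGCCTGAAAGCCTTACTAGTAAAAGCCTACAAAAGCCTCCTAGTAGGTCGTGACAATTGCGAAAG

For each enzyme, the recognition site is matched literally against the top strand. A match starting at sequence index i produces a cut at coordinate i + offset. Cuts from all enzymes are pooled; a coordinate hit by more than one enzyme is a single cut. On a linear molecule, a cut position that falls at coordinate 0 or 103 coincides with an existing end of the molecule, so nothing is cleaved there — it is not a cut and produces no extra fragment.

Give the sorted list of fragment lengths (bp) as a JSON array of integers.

Scan for sites:
  PtaIV AAAGCCT/6: at [5, 36, 44, 59, 69] ⇒ [11, 42, 50, 65, 75]
  ZebV TGAC/1: at [17, 21, 32, 88] ⇒ [18, 22, 33, 89]
  RvuX TAGTA/3: at [54, 78] ⇒ [57, 81]

All cut coordinates (distinct, sorted): [11, 18, 22, 33, 42, 50, 57, 65, 75, 81, 89]

Fragment lengths:
  [0,11): 11 bp
  [11,18): 7 bp
  [18,22): 4 bp
  [22,33): 11 bp
  [33,42): 9 bp
  [42,50): 8 bp
  [50,57): 7 bp
  [57,65): 8 bp
  [65,75): 10 bp
  [75,81): 6 bp
  [81,89): 8 bp
  [89,103): 14 bp

[4,6,7,7,8,8,8,9,10,11,11,14]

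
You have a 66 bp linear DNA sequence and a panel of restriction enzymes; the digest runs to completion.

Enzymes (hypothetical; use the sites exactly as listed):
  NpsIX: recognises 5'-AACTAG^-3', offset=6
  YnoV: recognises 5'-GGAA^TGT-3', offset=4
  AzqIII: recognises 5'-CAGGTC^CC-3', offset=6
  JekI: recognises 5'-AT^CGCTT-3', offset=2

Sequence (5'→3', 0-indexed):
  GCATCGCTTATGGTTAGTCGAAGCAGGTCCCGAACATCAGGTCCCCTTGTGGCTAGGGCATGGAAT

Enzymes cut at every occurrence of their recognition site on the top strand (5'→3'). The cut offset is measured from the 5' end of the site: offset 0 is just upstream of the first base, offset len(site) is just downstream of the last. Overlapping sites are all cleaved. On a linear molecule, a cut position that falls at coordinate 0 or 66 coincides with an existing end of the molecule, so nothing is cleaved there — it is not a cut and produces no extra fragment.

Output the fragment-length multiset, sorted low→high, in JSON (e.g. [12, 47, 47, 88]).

Scan for sites:
  NpsIX (AACTAG, off=6): no sites
  YnoV (GGAATGT, off=4): no sites
  AzqIII (CAGGTCCC, off=6): starts [23, 37] → cuts [29, 43]
  JekI (ATCGCTT, off=2): starts [2] → cuts [4]

Pooled cuts: [4, 29, 43]

Fragments:
  [0,4): 4 bp
  [4,29): 25 bp
  [29,43): 14 bp
  [43,66): 23 bp

[4,14,23,25]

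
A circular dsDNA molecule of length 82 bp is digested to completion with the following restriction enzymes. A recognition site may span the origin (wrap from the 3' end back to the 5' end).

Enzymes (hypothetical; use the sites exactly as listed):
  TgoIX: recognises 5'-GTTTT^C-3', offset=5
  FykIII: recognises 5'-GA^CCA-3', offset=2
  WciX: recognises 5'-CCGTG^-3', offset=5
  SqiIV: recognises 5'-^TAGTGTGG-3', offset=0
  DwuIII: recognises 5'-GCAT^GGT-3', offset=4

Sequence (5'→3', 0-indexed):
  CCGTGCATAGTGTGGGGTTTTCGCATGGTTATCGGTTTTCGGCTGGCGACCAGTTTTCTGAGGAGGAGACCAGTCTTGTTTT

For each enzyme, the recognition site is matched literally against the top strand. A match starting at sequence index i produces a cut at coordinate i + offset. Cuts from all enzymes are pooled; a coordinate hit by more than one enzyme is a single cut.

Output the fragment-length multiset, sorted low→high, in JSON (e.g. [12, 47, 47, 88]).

Site scan:
  TgoIX (GTTTTC, off=5): starts [16, 34, 52, 77] → cuts [0, 21, 39, 57]
  FykIII (GACCA, off=2): starts [47, 67] → cuts [49, 69]
  WciX (CCGTG, off=5): starts [0] → cuts [5]
  SqiIV (TAGTGTGG, off=0): starts [7] → cuts [7]
  DwuIII (GCATGGT, off=4): starts [22] → cuts [26]

Pooled cuts: [0, 5, 7, 21, 26, 39, 49, 57, 69]

Fragment lengths:
  0→5: 5 bp
  5→7: 2 bp
  7→21: 14 bp
  21→26: 5 bp
  26→39: 13 bp
  39→49: 10 bp
  49→57: 8 bp
  57→69: 12 bp
  69→0 (wrap): 82-69+0 = 13 bp

[2,5,5,8,10,12,13,13,14]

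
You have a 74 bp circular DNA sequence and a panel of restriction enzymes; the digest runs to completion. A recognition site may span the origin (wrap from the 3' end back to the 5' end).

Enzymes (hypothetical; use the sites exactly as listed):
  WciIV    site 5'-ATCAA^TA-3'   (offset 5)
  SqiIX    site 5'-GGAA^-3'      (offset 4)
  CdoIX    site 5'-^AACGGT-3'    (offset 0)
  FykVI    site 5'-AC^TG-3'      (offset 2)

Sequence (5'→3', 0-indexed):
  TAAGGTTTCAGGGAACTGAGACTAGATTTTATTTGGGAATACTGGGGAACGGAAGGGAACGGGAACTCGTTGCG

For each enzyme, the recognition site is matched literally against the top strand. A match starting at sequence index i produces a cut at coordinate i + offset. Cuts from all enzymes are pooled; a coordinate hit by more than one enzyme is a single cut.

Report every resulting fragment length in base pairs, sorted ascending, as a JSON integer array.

[1,3,5,5,6,7,23,24]

Site scan:
  WciIV (ATCAATA, off=5): no sites
  SqiIX GGAA/4: at [11, 35, 45, 50, 55, 61] ⇒ [15, 39, 49, 54, 59, 65]
  CdoIX (AACGGT, off=0): no sites
  FykVI ACTG/2: at [14, 40] ⇒ [16, 42]

Pooled cuts: [15, 16, 39, 42, 49, 54, 59, 65]

Fragment lengths:
  15→16: 1 bp
  16→39: 23 bp
  39→42: 3 bp
  42→49: 7 bp
  49→54: 5 bp
  54→59: 5 bp
  59→65: 6 bp
  65→15 (wrap): 74-65+15 = 24 bp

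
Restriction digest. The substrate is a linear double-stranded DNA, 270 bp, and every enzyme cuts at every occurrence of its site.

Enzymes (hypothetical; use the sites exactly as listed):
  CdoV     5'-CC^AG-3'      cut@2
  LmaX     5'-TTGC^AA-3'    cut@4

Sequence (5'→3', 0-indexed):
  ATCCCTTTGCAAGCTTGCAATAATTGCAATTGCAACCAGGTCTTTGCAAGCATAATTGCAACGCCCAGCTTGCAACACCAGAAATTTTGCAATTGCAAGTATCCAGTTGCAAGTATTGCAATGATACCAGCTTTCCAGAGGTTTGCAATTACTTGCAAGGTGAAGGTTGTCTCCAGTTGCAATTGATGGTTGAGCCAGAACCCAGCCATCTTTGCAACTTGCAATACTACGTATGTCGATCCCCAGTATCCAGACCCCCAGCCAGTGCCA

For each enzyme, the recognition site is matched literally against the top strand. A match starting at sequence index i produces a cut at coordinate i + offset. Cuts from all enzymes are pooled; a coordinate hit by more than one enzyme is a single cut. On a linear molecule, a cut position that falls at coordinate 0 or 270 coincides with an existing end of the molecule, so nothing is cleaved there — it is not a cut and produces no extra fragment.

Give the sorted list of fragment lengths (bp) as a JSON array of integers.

[4,4,6,6,6,6,6,7,7,7,7,7,7,8,8,8,8,9,9,9,10,10,10,10,11,12,12,16,18,22]

Per-enzyme occurrences:
  CdoV CCAG/2: at [35, 64, 77, 102, 126, 134, 172, 194, 201, 242, 249, 257, 261] ⇒ [37, 66, 79, 104, 128, 136, 174, 196, 203, 244, 251, 259, 263]
  LmaX TTGCAA/4: at [6, 14, 23, 29, 43, 55, 69, 86, 92, 106, 115, 142, 152, 176, 211, 218] ⇒ [10, 18, 27, 33, 47, 59, 73, 90, 96, 110, 119, 146, 156, 180, 215, 222]

Pooled cuts: [10, 18, 27, 33, 37, 47, 59, 66, 73, 79, 90, 96, 104, 110, 119, 128, 136, 146, 156, 174, 180, 196, 203, 215, 222, 244, 251, 259, 263]

Fragments:
  [0,10): 10 bp
  [10,18): 8 bp
  [18,27): 9 bp
  [27,33): 6 bp
  [33,37): 4 bp
  [37,47): 10 bp
  [47,59): 12 bp
  [59,66): 7 bp
  [66,73): 7 bp
  [73,79): 6 bp
  [79,90): 11 bp
  [90,96): 6 bp
  [96,104): 8 bp
  [104,110): 6 bp
  [110,119): 9 bp
  [119,128): 9 bp
  [128,136): 8 bp
  [136,146): 10 bp
  [146,156): 10 bp
  [156,174): 18 bp
  [174,180): 6 bp
  [180,196): 16 bp
  [196,203): 7 bp
  [203,215): 12 bp
  [215,222): 7 bp
  [222,244): 22 bp
  [244,251): 7 bp
  [251,259): 8 bp
  [259,263): 4 bp
  [263,270): 7 bp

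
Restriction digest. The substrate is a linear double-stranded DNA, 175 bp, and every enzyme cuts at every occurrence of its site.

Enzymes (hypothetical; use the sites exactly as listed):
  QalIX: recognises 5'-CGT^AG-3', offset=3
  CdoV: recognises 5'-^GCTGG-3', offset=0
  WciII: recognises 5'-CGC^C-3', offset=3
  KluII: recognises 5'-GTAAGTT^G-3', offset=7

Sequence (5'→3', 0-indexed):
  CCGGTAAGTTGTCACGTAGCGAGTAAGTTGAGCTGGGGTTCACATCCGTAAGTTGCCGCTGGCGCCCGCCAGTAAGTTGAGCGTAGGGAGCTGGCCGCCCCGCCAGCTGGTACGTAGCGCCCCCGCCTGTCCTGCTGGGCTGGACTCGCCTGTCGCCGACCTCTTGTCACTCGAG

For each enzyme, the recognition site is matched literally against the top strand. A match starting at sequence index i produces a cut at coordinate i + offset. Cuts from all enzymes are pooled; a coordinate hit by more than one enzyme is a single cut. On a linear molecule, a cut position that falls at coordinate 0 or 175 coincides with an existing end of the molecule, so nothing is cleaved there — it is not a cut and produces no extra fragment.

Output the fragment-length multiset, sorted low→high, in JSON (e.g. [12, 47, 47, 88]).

[2,2,3,4,5,5,5,5,6,6,7,7,7,8,9,9,10,10,11,12,19,23]

Per-enzyme occurrences:
  QalIX (CGTAG, off=3): starts [14, 81, 112] → cuts [17, 84, 115]
  CdoV (GCTGG, off=0): starts [31, 57, 89, 105, 133, 138] → cuts [31, 57, 89, 105, 133, 138]
  WciII (CGCC, off=3): starts [62, 66, 95, 100, 117, 123, 146, 153] → cuts [65, 69, 98, 103, 120, 126, 149, 156]
  KluII (GTAAGTTG, off=7): starts [3, 22, 47, 71] → cuts [10, 29, 54, 78]

Pooled cuts: [10, 17, 29, 31, 54, 57, 65, 69, 78, 84, 89, 98, 103, 105, 115, 120, 126, 133, 138, 149, 156]

Fragments:
  [0,10): 10 bp
  [10,17): 7 bp
  [17,29): 12 bp
  [29,31): 2 bp
  [31,54): 23 bp
  [54,57): 3 bp
  [57,65): 8 bp
  [65,69): 4 bp
  [69,78): 9 bp
  [78,84): 6 bp
  [84,89): 5 bp
  [89,98): 9 bp
  [98,103): 5 bp
  [103,105): 2 bp
  [105,115): 10 bp
  [115,120): 5 bp
  [120,126): 6 bp
  [126,133): 7 bp
  [133,138): 5 bp
  [138,149): 11 bp
  [149,156): 7 bp
  [156,175): 19 bp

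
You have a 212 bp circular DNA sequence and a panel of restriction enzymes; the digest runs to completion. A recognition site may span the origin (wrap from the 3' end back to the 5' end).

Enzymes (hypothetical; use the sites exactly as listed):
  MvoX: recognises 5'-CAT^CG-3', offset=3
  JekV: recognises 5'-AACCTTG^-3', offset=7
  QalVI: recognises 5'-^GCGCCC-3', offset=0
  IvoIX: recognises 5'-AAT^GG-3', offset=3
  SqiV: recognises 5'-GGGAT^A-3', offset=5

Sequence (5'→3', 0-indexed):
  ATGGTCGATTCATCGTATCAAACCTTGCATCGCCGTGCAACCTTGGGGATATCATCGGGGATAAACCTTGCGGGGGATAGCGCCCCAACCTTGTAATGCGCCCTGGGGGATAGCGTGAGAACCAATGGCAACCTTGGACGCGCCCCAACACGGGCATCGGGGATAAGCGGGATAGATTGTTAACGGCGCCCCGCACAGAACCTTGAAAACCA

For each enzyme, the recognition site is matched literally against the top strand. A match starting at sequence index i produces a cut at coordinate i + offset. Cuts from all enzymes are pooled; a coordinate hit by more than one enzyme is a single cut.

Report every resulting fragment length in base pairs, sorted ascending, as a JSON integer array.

Per-enzyme occurrences:
  MvoX (CATCG, off=3): starts [10, 27, 52, 154] → cuts [13, 30, 55, 157]
  JekV (AACCTTG, off=7): starts [20, 38, 63, 86, 129, 198] → cuts [27, 45, 70, 93, 136, 205]
  QalVI (GCGCCC, off=0): starts [79, 97, 139, 185] → cuts [79, 97, 139, 185]
  IvoIX (AATGG, off=3): starts [123, 211] → cuts [2, 126]
  SqiV (GGGATA, off=5): starts [45, 57, 73, 106, 159, 168] → cuts [50, 62, 78, 111, 164, 173]

Pooled cuts: [2, 13, 27, 30, 45, 50, 55, 62, 70, 78, 79, 93, 97, 111, 126, 136, 139, 157, 164, 173, 185, 205]

Fragments:
  2→13: 11 bp
  13→27: 14 bp
  27→30: 3 bp
  30→45: 15 bp
  45→50: 5 bp
  50→55: 5 bp
  55→62: 7 bp
  62→70: 8 bp
  70→78: 8 bp
  78→79: 1 bp
  79→93: 14 bp
  93→97: 4 bp
  97→111: 14 bp
  111→126: 15 bp
  126→136: 10 bp
  136→139: 3 bp
  139→157: 18 bp
  157→164: 7 bp
  164→173: 9 bp
  173→185: 12 bp
  185→205: 20 bp
  205→2 (wrap): 212-205+2 = 9 bp

[1,3,3,4,5,5,7,7,8,8,9,9,10,11,12,14,14,14,15,15,18,20]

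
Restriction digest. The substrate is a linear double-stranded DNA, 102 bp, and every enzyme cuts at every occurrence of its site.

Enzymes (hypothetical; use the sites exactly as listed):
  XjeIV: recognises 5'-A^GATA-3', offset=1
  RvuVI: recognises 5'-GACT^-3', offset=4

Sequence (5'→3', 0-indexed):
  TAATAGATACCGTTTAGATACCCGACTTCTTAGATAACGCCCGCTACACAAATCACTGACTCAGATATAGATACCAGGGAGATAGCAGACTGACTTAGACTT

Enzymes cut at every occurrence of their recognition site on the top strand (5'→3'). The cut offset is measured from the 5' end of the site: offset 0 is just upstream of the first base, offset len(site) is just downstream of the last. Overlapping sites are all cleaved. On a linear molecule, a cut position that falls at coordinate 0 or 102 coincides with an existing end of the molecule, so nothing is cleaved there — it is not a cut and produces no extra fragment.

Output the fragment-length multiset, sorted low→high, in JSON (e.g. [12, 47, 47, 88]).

[1,2,4,5,5,6,6,11,11,11,11,29]

Site scan:
  XjeIV (AGATA, off=1): starts [4, 15, 31, 62, 68, 79] → cuts [5, 16, 32, 63, 69, 80]
  RvuVI (GACT, off=4): starts [23, 57, 87, 91, 97] → cuts [27, 61, 91, 95, 101]

Pooled cuts: [5, 16, 27, 32, 61, 63, 69, 80, 91, 95, 101]

Fragment lengths:
  [0,5): 5 bp
  [5,16): 11 bp
  [16,27): 11 bp
  [27,32): 5 bp
  [32,61): 29 bp
  [61,63): 2 bp
  [63,69): 6 bp
  [69,80): 11 bp
  [80,91): 11 bp
  [91,95): 4 bp
  [95,101): 6 bp
  [101,102): 1 bp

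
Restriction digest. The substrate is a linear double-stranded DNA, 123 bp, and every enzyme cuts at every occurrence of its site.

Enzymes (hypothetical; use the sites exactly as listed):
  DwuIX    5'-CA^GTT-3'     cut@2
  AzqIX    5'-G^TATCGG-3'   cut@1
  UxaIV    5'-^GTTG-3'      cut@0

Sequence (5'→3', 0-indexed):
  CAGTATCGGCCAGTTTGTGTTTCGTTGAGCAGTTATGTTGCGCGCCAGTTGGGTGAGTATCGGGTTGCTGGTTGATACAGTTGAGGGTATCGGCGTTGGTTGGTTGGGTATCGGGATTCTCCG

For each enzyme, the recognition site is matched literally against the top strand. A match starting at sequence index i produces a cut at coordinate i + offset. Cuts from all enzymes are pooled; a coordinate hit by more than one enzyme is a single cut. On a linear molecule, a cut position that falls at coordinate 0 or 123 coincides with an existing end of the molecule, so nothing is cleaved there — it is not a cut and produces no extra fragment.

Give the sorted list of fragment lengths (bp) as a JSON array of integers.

[3,4,4,5,6,6,7,7,8,8,9,9,10,11,11,15]

Per-enzyme occurrences:
  DwuIX (CAGTT, off=2): starts [10, 29, 45, 77] → cuts [12, 31, 47, 79]
  AzqIX (GTATCGG, off=1): starts [2, 56, 86, 107] → cuts [3, 57, 87, 108]
  UxaIV (GTTG, off=0): starts [23, 36, 47, 63, 70, 79, 94, 98, 102] → cuts [23, 36, 47, 63, 70, 79, 94, 98, 102]

All cut coordinates (distinct, sorted): [3, 12, 23, 31, 36, 47, 57, 63, 70, 79, 87, 94, 98, 102, 108]

Fragment lengths:
  [0,3): 3 bp
  [3,12): 9 bp
  [12,23): 11 bp
  [23,31): 8 bp
  [31,36): 5 bp
  [36,47): 11 bp
  [47,57): 10 bp
  [57,63): 6 bp
  [63,70): 7 bp
  [70,79): 9 bp
  [79,87): 8 bp
  [87,94): 7 bp
  [94,98): 4 bp
  [98,102): 4 bp
  [102,108): 6 bp
  [108,123): 15 bp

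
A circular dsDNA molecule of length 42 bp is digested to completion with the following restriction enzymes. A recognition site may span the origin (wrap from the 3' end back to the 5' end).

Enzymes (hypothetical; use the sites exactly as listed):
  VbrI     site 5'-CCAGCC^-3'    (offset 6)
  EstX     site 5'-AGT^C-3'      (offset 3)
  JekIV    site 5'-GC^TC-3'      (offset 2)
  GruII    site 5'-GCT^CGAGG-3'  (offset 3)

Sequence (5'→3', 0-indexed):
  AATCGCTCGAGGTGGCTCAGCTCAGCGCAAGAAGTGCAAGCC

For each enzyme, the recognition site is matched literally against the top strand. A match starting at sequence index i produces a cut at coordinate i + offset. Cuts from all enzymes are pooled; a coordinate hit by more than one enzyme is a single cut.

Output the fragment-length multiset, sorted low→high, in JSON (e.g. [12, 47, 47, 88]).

Per-enzyme occurrences:
  VbrI (CCAGCC, off=6): no sites
  EstX (AGTC, off=3): no sites
  JekIV GCTC/2: at [4, 14, 19] ⇒ [6, 16, 21]
  GruII GCTCGAGG/3: at [4] ⇒ [7]

All cut coordinates (distinct, sorted): [6, 7, 16, 21]

Fragment lengths:
  6→7: 1 bp
  7→16: 9 bp
  16→21: 5 bp
  21→6 (wrap): 42-21+6 = 27 bp

[1,5,9,27]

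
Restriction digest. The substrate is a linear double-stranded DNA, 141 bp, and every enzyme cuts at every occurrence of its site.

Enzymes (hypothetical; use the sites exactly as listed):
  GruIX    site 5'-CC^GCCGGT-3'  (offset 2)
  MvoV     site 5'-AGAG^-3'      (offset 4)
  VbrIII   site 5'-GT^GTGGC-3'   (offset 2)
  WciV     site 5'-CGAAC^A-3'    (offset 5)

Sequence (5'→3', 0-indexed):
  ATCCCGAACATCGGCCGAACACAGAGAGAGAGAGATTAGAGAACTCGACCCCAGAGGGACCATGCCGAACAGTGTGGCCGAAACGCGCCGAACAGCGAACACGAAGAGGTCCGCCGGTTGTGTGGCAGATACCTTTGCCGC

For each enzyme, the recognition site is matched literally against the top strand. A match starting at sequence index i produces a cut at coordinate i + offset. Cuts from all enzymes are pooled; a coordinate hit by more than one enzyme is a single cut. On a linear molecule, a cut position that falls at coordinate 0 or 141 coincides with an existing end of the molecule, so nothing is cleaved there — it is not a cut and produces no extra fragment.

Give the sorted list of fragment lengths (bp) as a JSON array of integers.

[2,2,2,2,3,4,6,7,7,8,9,9,11,14,15,20,20]

Scan for sites:
  GruIX CCGCCGGT/2: at [110] ⇒ [112]
  MvoV AGAG/4: at [22, 24, 26, 28, 30, 37, 52, 104] ⇒ [26, 28, 30, 32, 34, 41, 56, 108]
  VbrIII GTGTGGC/2: at [71, 119] ⇒ [73, 121]
  WciV CGAACA/5: at [4, 15, 65, 88, 95] ⇒ [9, 20, 70, 93, 100]

Pooled cuts: [9, 20, 26, 28, 30, 32, 34, 41, 56, 70, 73, 93, 100, 108, 112, 121]

Fragments:
  [0,9): 9 bp
  [9,20): 11 bp
  [20,26): 6 bp
  [26,28): 2 bp
  [28,30): 2 bp
  [30,32): 2 bp
  [32,34): 2 bp
  [34,41): 7 bp
  [41,56): 15 bp
  [56,70): 14 bp
  [70,73): 3 bp
  [73,93): 20 bp
  [93,100): 7 bp
  [100,108): 8 bp
  [108,112): 4 bp
  [112,121): 9 bp
  [121,141): 20 bp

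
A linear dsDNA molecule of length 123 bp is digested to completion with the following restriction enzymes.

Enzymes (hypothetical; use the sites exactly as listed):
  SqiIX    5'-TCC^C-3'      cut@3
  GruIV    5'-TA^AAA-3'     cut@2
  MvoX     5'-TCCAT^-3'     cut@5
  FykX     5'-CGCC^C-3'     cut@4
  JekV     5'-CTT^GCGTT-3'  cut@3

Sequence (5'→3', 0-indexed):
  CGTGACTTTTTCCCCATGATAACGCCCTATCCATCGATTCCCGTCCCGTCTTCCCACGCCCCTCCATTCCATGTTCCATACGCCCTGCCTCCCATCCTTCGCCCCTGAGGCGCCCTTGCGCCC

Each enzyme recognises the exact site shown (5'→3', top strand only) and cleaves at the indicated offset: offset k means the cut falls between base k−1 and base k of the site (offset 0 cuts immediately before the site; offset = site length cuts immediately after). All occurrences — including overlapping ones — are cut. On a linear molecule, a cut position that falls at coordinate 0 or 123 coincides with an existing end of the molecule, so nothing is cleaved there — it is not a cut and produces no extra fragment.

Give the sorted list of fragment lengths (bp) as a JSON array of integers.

[1,5,5,5,6,7,7,7,8,8,8,8,11,11,13,13]

Scan for sites:
  SqiIX TCCC/3: at [10, 38, 43, 51, 89] ⇒ [13, 41, 46, 54, 92]
  GruIV (TAAAA, off=2): no sites
  MvoX TCCAT/5: at [29, 62, 67, 74] ⇒ [34, 67, 72, 79]
  FykX CGCCC/4: at [22, 56, 80, 99, 110, 118] ⇒ [26, 60, 84, 103, 114, 122]
  JekV (CTTGCGTT, off=3): no sites

Pooled cuts: [13, 26, 34, 41, 46, 54, 60, 67, 72, 79, 84, 92, 103, 114, 122]

Fragment lengths:
  [0,13): 13 bp
  [13,26): 13 bp
  [26,34): 8 bp
  [34,41): 7 bp
  [41,46): 5 bp
  [46,54): 8 bp
  [54,60): 6 bp
  [60,67): 7 bp
  [67,72): 5 bp
  [72,79): 7 bp
  [79,84): 5 bp
  [84,92): 8 bp
  [92,103): 11 bp
  [103,114): 11 bp
  [114,122): 8 bp
  [122,123): 1 bp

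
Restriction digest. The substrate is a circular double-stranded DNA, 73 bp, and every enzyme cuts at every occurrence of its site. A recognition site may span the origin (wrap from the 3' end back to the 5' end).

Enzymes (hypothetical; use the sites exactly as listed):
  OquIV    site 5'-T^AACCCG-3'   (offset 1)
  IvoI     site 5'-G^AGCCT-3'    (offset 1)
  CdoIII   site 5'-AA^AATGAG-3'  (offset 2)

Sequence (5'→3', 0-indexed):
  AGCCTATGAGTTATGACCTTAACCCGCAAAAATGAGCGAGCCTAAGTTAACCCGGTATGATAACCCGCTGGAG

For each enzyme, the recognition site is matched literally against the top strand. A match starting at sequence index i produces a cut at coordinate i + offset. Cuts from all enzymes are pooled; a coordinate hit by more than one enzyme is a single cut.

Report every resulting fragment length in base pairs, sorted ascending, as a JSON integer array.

Per-enzyme occurrences:
  OquIV TAACCCG/1: at [19, 47, 60] ⇒ [20, 48, 61]
  IvoI GAGCCT/1: at [37, 72] ⇒ [0, 38]
  CdoIII AAAATGAG/2: at [28] ⇒ [30]

All cut coordinates (distinct, sorted): [0, 20, 30, 38, 48, 61]

Fragment lengths:
  0→20: 20 bp
  20→30: 10 bp
  30→38: 8 bp
  38→48: 10 bp
  48→61: 13 bp
  61→0 (wrap): 73-61+0 = 12 bp

[8,10,10,12,13,20]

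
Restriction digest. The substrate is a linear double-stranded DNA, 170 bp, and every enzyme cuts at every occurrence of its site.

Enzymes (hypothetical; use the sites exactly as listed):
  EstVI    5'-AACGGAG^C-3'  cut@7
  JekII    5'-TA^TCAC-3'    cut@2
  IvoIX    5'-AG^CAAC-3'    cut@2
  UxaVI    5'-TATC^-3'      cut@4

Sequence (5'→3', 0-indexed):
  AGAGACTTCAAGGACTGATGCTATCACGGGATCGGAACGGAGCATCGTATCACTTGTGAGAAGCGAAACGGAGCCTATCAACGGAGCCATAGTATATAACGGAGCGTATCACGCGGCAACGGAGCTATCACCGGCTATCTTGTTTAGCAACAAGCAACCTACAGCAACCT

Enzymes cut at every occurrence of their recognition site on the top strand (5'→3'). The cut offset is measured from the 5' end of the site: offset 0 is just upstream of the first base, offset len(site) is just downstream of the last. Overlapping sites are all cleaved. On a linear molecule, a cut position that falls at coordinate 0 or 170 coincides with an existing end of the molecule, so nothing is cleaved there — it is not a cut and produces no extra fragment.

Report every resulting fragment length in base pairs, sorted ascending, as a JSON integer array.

Per-enzyme occurrences:
  EstVI AACGGAGC/7: at [35, 66, 79, 97, 117] ⇒ [42, 73, 86, 104, 124]
  JekII TATCAC/2: at [21, 47, 106, 125] ⇒ [23, 49, 108, 127]
  IvoIX AGCAAC/2: at [145, 152, 162] ⇒ [147, 154, 164]
  UxaVI TATC/4: at [21, 47, 75, 106, 125, 135] ⇒ [25, 51, 79, 110, 129, 139]

Pooled cuts: [23, 25, 42, 49, 51, 73, 79, 86, 104, 108, 110, 124, 127, 129, 139, 147, 154, 164]

Fragment lengths:
  [0,23): 23 bp
  [23,25): 2 bp
  [25,42): 17 bp
  [42,49): 7 bp
  [49,51): 2 bp
  [51,73): 22 bp
  [73,79): 6 bp
  [79,86): 7 bp
  [86,104): 18 bp
  [104,108): 4 bp
  [108,110): 2 bp
  [110,124): 14 bp
  [124,127): 3 bp
  [127,129): 2 bp
  [129,139): 10 bp
  [139,147): 8 bp
  [147,154): 7 bp
  [154,164): 10 bp
  [164,170): 6 bp

[2,2,2,2,3,4,6,6,7,7,7,8,10,10,14,17,18,22,23]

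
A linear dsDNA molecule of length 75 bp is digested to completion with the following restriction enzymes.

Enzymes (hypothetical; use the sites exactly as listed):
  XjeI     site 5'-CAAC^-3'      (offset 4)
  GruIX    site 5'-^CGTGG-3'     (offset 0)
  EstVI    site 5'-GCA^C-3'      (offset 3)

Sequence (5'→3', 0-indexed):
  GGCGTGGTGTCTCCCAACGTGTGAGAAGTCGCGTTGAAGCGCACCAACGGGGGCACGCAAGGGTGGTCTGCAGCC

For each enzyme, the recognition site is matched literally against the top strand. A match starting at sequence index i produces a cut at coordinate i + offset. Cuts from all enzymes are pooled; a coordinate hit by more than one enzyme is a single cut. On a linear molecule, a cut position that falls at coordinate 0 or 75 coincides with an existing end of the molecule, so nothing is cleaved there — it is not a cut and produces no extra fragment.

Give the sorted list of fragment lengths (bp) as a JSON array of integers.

Site scan:
  XjeI CAAC/4: at [14, 44] ⇒ [18, 48]
  GruIX CGTGG/0: at [2] ⇒ [2]
  EstVI GCAC/3: at [40, 52] ⇒ [43, 55]

Pooled cuts: [2, 18, 43, 48, 55]

Fragment lengths:
  [0,2): 2 bp
  [2,18): 16 bp
  [18,43): 25 bp
  [43,48): 5 bp
  [48,55): 7 bp
  [55,75): 20 bp

[2,5,7,16,20,25]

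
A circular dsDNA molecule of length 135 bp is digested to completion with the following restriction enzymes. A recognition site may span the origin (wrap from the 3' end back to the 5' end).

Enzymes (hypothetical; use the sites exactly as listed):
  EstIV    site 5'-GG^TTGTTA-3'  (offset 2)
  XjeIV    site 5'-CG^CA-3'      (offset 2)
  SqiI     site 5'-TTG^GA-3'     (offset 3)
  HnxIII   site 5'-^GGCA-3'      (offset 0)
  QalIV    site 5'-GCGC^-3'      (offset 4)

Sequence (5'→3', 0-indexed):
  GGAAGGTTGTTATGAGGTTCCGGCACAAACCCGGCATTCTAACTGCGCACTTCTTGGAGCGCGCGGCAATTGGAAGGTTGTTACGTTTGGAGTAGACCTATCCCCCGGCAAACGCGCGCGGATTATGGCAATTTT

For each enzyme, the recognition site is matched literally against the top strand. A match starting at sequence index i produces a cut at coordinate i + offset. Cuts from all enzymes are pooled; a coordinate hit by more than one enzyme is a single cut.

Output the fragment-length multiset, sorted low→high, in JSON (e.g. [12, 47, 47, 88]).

Scan for sites:
  EstIV GGTTGTTA/2: at [4, 75] ⇒ [6, 77]
  XjeIV CGCA/2: at [45] ⇒ [47]
  SqiI TTGGA/3: at [53, 69, 86, 133] ⇒ [1, 56, 72, 89]
  HnxIII GGCA/0: at [21, 32, 64, 106, 126] ⇒ [21, 32, 64, 106, 126]
  QalIV GCGC/4: at [44, 58, 60, 113, 115] ⇒ [48, 62, 64, 117, 119]

All cut coordinates (distinct, sorted): [1, 6, 21, 32, 47, 48, 56, 62, 64, 72, 77, 89, 106, 117, 119, 126]

Fragment lengths:
  1→6: 5 bp
  6→21: 15 bp
  21→32: 11 bp
  32→47: 15 bp
  47→48: 1 bp
  48→56: 8 bp
  56→62: 6 bp
  62→64: 2 bp
  64→72: 8 bp
  72→77: 5 bp
  77→89: 12 bp
  89→106: 17 bp
  106→117: 11 bp
  117→119: 2 bp
  119→126: 7 bp
  126→1 (wrap): 135-126+1 = 10 bp

[1,2,2,5,5,6,7,8,8,10,11,11,12,15,15,17]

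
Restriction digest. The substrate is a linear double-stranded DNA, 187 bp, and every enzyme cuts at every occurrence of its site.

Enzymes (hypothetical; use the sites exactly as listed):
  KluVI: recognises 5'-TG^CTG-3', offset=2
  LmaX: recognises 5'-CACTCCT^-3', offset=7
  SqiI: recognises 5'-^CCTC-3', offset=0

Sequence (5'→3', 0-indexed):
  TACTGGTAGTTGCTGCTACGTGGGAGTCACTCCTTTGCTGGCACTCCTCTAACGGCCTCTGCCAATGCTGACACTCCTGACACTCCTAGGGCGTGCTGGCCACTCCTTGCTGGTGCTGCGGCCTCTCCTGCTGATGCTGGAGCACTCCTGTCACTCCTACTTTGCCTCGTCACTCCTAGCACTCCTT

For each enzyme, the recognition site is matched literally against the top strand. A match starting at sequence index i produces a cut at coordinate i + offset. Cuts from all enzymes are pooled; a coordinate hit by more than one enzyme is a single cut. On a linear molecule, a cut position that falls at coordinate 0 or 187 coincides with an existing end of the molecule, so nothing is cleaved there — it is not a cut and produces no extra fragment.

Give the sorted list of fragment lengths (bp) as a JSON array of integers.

[1,2,3,3,6,6,6,6,7,8,8,9,9,9,9,11,12,12,12,13,13,22]

Per-enzyme occurrences:
  KluVI TGCTG/2: at [10, 35, 65, 93, 107, 113, 128, 134] ⇒ [12, 37, 67, 95, 109, 115, 130, 136]
  LmaX CACTCCT/7: at [27, 41, 71, 80, 100, 142, 151, 170, 179] ⇒ [34, 48, 78, 87, 107, 149, 158, 177, 186]
  SqiI CCTC/0: at [45, 55, 121, 164] ⇒ [45, 55, 121, 164]

All cut coordinates (distinct, sorted): [12, 34, 37, 45, 48, 55, 67, 78, 87, 95, 107, 109, 115, 121, 130, 136, 149, 158, 164, 177, 186]

Fragments:
  [0,12): 12 bp
  [12,34): 22 bp
  [34,37): 3 bp
  [37,45): 8 bp
  [45,48): 3 bp
  [48,55): 7 bp
  [55,67): 12 bp
  [67,78): 11 bp
  [78,87): 9 bp
  [87,95): 8 bp
  [95,107): 12 bp
  [107,109): 2 bp
  [109,115): 6 bp
  [115,121): 6 bp
  [121,130): 9 bp
  [130,136): 6 bp
  [136,149): 13 bp
  [149,158): 9 bp
  [158,164): 6 bp
  [164,177): 13 bp
  [177,186): 9 bp
  [186,187): 1 bp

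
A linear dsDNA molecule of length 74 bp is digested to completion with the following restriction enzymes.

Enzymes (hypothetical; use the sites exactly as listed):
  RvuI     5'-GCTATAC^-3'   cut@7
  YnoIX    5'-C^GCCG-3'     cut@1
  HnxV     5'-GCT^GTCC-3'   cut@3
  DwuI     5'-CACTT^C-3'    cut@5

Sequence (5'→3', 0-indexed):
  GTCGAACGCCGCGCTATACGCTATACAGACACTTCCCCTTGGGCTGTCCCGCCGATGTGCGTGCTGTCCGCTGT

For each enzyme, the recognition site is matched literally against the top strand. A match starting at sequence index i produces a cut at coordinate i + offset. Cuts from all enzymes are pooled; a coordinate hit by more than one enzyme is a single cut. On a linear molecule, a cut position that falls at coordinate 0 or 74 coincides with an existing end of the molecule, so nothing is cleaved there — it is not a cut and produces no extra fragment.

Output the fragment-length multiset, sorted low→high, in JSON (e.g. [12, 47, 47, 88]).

[5,7,7,8,9,11,12,15]

Scan for sites:
  RvuI (GCTATAC, off=7): starts [12, 19] → cuts [19, 26]
  YnoIX (CGCCG, off=1): starts [6, 49] → cuts [7, 50]
  HnxV (GCTGTCC, off=3): starts [42, 62] → cuts [45, 65]
  DwuI (CACTTC, off=5): starts [29] → cuts [34]

All cut coordinates (distinct, sorted): [7, 19, 26, 34, 45, 50, 65]

Fragment lengths:
  [0,7): 7 bp
  [7,19): 12 bp
  [19,26): 7 bp
  [26,34): 8 bp
  [34,45): 11 bp
  [45,50): 5 bp
  [50,65): 15 bp
  [65,74): 9 bp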